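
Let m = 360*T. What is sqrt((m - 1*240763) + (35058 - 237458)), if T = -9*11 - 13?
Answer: 7*I*sqrt(9867) ≈ 695.33*I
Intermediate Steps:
T = -112 (T = -99 - 13 = -112)
m = -40320 (m = 360*(-112) = -40320)
sqrt((m - 1*240763) + (35058 - 237458)) = sqrt((-40320 - 1*240763) + (35058 - 237458)) = sqrt((-40320 - 240763) - 202400) = sqrt(-281083 - 202400) = sqrt(-483483) = 7*I*sqrt(9867)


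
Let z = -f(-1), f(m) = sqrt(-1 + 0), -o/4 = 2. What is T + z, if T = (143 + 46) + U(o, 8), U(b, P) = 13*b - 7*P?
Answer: 29 - I ≈ 29.0 - 1.0*I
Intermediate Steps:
o = -8 (o = -4*2 = -8)
U(b, P) = -7*P + 13*b
f(m) = I (f(m) = sqrt(-1) = I)
T = 29 (T = (143 + 46) + (-7*8 + 13*(-8)) = 189 + (-56 - 104) = 189 - 160 = 29)
z = -I ≈ -1.0*I
T + z = 29 - I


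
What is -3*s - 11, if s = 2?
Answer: -17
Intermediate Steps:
-3*s - 11 = -3*2 - 11 = -6 - 11 = -17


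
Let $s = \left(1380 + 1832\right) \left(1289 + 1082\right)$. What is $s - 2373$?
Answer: $7613279$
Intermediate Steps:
$s = 7615652$ ($s = 3212 \cdot 2371 = 7615652$)
$s - 2373 = 7615652 - 2373 = 7613279$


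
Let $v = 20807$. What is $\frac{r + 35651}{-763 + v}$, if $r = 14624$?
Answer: $\frac{50275}{20044} \approx 2.5082$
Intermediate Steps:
$\frac{r + 35651}{-763 + v} = \frac{14624 + 35651}{-763 + 20807} = \frac{50275}{20044}$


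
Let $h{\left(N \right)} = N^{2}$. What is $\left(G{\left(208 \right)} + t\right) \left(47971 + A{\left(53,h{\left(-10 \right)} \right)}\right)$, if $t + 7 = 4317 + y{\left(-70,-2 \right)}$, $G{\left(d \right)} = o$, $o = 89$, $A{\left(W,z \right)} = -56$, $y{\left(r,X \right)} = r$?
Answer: $207424035$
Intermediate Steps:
$G{\left(d \right)} = 89$
$t = 4240$ ($t = -7 + \left(4317 - 70\right) = -7 + 4247 = 4240$)
$\left(G{\left(208 \right)} + t\right) \left(47971 + A{\left(53,h{\left(-10 \right)} \right)}\right) = \left(89 + 4240\right) \left(47971 - 56\right) = 4329 \cdot 47915 = 207424035$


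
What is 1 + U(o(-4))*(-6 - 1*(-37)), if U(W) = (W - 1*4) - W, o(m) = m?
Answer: -123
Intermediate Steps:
U(W) = -4 (U(W) = (W - 4) - W = (-4 + W) - W = -4)
1 + U(o(-4))*(-6 - 1*(-37)) = 1 - 4*(-6 - 1*(-37)) = 1 - 4*(-6 + 37) = 1 - 4*31 = 1 - 124 = -123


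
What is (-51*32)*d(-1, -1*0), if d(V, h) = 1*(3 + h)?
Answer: -4896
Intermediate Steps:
d(V, h) = 3 + h
(-51*32)*d(-1, -1*0) = (-51*32)*(3 - 1*0) = -1632*(3 + 0) = -1632*3 = -4896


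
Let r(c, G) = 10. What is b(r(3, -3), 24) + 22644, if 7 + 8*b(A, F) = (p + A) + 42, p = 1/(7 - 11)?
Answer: 724787/32 ≈ 22650.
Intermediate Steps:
p = -1/4 (p = 1/(-4) = -1/4 ≈ -0.25000)
b(A, F) = 139/32 + A/8 (b(A, F) = -7/8 + ((-1/4 + A) + 42)/8 = -7/8 + (167/4 + A)/8 = -7/8 + (167/32 + A/8) = 139/32 + A/8)
b(r(3, -3), 24) + 22644 = (139/32 + (1/8)*10) + 22644 = (139/32 + 5/4) + 22644 = 179/32 + 22644 = 724787/32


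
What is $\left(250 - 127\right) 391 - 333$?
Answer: $47760$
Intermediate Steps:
$\left(250 - 127\right) 391 - 333 = 123 \cdot 391 - 333 = 48093 - 333 = 47760$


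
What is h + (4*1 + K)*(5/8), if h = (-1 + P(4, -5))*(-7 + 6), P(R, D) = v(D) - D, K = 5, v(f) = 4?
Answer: -19/8 ≈ -2.3750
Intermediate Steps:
P(R, D) = 4 - D
h = -8 (h = (-1 + (4 - 1*(-5)))*(-7 + 6) = (-1 + (4 + 5))*(-1) = (-1 + 9)*(-1) = 8*(-1) = -8)
h + (4*1 + K)*(5/8) = -8 + (4*1 + 5)*(5/8) = -8 + (4 + 5)*(5*(1/8)) = -8 + 9*(5/8) = -8 + 45/8 = -19/8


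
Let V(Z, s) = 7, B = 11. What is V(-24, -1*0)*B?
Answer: 77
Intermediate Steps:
V(-24, -1*0)*B = 7*11 = 77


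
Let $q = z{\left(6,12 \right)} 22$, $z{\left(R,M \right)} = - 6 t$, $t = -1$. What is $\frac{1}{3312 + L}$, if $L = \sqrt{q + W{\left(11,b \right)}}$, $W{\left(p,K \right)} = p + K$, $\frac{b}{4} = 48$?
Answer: $\frac{3312}{10969009} - \frac{\sqrt{335}}{10969009} \approx 0.00030027$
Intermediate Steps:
$b = 192$ ($b = 4 \cdot 48 = 192$)
$z{\left(R,M \right)} = 6$ ($z{\left(R,M \right)} = \left(-6\right) \left(-1\right) = 6$)
$W{\left(p,K \right)} = K + p$
$q = 132$ ($q = 6 \cdot 22 = 132$)
$L = \sqrt{335}$ ($L = \sqrt{132 + \left(192 + 11\right)} = \sqrt{132 + 203} = \sqrt{335} \approx 18.303$)
$\frac{1}{3312 + L} = \frac{1}{3312 + \sqrt{335}}$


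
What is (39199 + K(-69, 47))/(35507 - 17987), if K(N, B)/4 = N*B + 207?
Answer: 5411/3504 ≈ 1.5442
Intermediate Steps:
K(N, B) = 828 + 4*B*N (K(N, B) = 4*(N*B + 207) = 4*(B*N + 207) = 4*(207 + B*N) = 828 + 4*B*N)
(39199 + K(-69, 47))/(35507 - 17987) = (39199 + (828 + 4*47*(-69)))/(35507 - 17987) = (39199 + (828 - 12972))/17520 = (39199 - 12144)*(1/17520) = 27055*(1/17520) = 5411/3504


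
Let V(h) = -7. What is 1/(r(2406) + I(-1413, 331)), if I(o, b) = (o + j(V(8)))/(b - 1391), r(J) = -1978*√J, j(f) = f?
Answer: -3763/26442343134695 - 5556202*√2406/26442343134695 ≈ -1.0307e-5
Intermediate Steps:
I(o, b) = (-7 + o)/(-1391 + b) (I(o, b) = (o - 7)/(b - 1391) = (-7 + o)/(-1391 + b))
1/(r(2406) + I(-1413, 331)) = 1/(-1978*√2406 + (-7 - 1413)/(-1391 + 331)) = 1/(-1978*√2406 - 1420/(-1060)) = 1/(-1978*√2406 - 1/1060*(-1420)) = 1/(-1978*√2406 + 71/53) = 1/(71/53 - 1978*√2406)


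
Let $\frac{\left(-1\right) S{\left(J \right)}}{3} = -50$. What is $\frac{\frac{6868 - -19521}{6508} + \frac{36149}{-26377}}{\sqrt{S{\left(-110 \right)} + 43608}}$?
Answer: $\frac{460804961 \sqrt{4862}}{2503854872376} \approx 0.012833$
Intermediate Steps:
$S{\left(J \right)} = 150$ ($S{\left(J \right)} = \left(-3\right) \left(-50\right) = 150$)
$\frac{\frac{6868 - -19521}{6508} + \frac{36149}{-26377}}{\sqrt{S{\left(-110 \right)} + 43608}} = \frac{\frac{6868 - -19521}{6508} + \frac{36149}{-26377}}{\sqrt{150 + 43608}} = \frac{\left(6868 + 19521\right) \frac{1}{6508} + 36149 \left(- \frac{1}{26377}\right)}{\sqrt{43758}} = \frac{26389 \cdot \frac{1}{6508} - \frac{36149}{26377}}{3 \sqrt{4862}} = \left(\frac{26389}{6508} - \frac{36149}{26377}\right) \frac{\sqrt{4862}}{14586} = \frac{460804961 \frac{\sqrt{4862}}{14586}}{171661516} = \frac{460804961 \sqrt{4862}}{2503854872376}$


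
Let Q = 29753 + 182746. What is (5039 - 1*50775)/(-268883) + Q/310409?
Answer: 71334234641/83463703147 ≈ 0.85467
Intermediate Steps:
Q = 212499
(5039 - 1*50775)/(-268883) + Q/310409 = (5039 - 1*50775)/(-268883) + 212499/310409 = (5039 - 50775)*(-1/268883) + 212499*(1/310409) = -45736*(-1/268883) + 212499/310409 = 45736/268883 + 212499/310409 = 71334234641/83463703147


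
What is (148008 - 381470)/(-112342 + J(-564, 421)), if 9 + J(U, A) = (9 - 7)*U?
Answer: 233462/113479 ≈ 2.0573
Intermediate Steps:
J(U, A) = -9 + 2*U (J(U, A) = -9 + (9 - 7)*U = -9 + 2*U)
(148008 - 381470)/(-112342 + J(-564, 421)) = (148008 - 381470)/(-112342 + (-9 + 2*(-564))) = -233462/(-112342 + (-9 - 1128)) = -233462/(-112342 - 1137) = -233462/(-113479) = -233462*(-1/113479) = 233462/113479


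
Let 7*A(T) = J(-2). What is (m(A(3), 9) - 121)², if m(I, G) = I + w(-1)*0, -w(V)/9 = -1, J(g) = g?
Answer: 720801/49 ≈ 14710.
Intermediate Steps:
w(V) = 9 (w(V) = -9*(-1) = 9)
A(T) = -2/7 (A(T) = (⅐)*(-2) = -2/7)
m(I, G) = I (m(I, G) = I + 9*0 = I + 0 = I)
(m(A(3), 9) - 121)² = (-2/7 - 121)² = (-849/7)² = 720801/49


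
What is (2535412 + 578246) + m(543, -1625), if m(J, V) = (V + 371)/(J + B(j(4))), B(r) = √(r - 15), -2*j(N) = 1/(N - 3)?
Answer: 1836213056838/589729 + 1254*I*√62/589729 ≈ 3.1137e+6 + 0.016743*I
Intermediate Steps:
j(N) = -1/(2*(-3 + N)) (j(N) = -1/(2*(N - 3)) = -1/(2*(-3 + N)))
B(r) = √(-15 + r)
m(J, V) = (371 + V)/(J + I*√62/2) (m(J, V) = (V + 371)/(J + √(-15 - 1/(-6 + 2*4))) = (371 + V)/(J + √(-15 - 1/(-6 + 8))) = (371 + V)/(J + √(-15 - 1/2)) = (371 + V)/(J + √(-15 - 1*½)) = (371 + V)/(J + √(-15 - ½)) = (371 + V)/(J + √(-31/2)) = (371 + V)/(J + I*√62/2))
(2535412 + 578246) + m(543, -1625) = (2535412 + 578246) + 2*(371 - 1625)/(2*543 + I*√62) = 3113658 + 2*(-1254)/(1086 + I*√62) = 3113658 - 2508/(1086 + I*√62)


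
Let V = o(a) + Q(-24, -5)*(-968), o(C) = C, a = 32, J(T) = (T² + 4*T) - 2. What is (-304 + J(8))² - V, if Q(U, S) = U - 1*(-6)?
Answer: 26644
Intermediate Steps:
J(T) = -2 + T² + 4*T
Q(U, S) = 6 + U (Q(U, S) = U + 6 = 6 + U)
V = 17456 (V = 32 + (6 - 24)*(-968) = 32 - 18*(-968) = 32 + 17424 = 17456)
(-304 + J(8))² - V = (-304 + (-2 + 8² + 4*8))² - 1*17456 = (-304 + (-2 + 64 + 32))² - 17456 = (-304 + 94)² - 17456 = (-210)² - 17456 = 44100 - 17456 = 26644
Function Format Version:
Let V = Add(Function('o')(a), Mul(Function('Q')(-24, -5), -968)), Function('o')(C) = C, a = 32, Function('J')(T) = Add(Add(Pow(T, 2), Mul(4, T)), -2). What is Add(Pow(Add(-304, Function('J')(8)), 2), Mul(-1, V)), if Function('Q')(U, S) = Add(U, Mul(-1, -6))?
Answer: 26644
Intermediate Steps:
Function('J')(T) = Add(-2, Pow(T, 2), Mul(4, T))
Function('Q')(U, S) = Add(6, U) (Function('Q')(U, S) = Add(U, 6) = Add(6, U))
V = 17456 (V = Add(32, Mul(Add(6, -24), -968)) = Add(32, Mul(-18, -968)) = Add(32, 17424) = 17456)
Add(Pow(Add(-304, Function('J')(8)), 2), Mul(-1, V)) = Add(Pow(Add(-304, Add(-2, Pow(8, 2), Mul(4, 8))), 2), Mul(-1, 17456)) = Add(Pow(Add(-304, Add(-2, 64, 32)), 2), -17456) = Add(Pow(Add(-304, 94), 2), -17456) = Add(Pow(-210, 2), -17456) = Add(44100, -17456) = 26644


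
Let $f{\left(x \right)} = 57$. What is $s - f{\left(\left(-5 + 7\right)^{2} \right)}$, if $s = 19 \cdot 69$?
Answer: $1254$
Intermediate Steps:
$s = 1311$
$s - f{\left(\left(-5 + 7\right)^{2} \right)} = 1311 - 57 = 1254$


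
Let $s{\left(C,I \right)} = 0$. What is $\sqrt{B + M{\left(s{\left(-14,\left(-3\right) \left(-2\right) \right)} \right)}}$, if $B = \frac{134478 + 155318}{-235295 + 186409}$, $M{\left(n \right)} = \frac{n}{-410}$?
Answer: $\frac{i \sqrt{3541741814}}{24443} \approx 2.4347 i$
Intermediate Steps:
$M{\left(n \right)} = - \frac{n}{410}$ ($M{\left(n \right)} = n \left(- \frac{1}{410}\right) = - \frac{n}{410}$)
$B = - \frac{144898}{24443}$ ($B = \frac{289796}{-48886} = 289796 \left(- \frac{1}{48886}\right) = - \frac{144898}{24443} \approx -5.928$)
$\sqrt{B + M{\left(s{\left(-14,\left(-3\right) \left(-2\right) \right)} \right)}} = \sqrt{- \frac{144898}{24443} - 0} = \sqrt{- \frac{144898}{24443} + 0} = \sqrt{- \frac{144898}{24443}} = \frac{i \sqrt{3541741814}}{24443}$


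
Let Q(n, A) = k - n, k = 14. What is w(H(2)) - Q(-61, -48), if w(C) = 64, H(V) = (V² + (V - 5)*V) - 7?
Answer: -11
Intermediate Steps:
Q(n, A) = 14 - n
H(V) = -7 + V² + V*(-5 + V) (H(V) = (V² + (-5 + V)*V) - 7 = (V² + V*(-5 + V)) - 7 = -7 + V² + V*(-5 + V))
w(H(2)) - Q(-61, -48) = 64 - (14 - 1*(-61)) = 64 - (14 + 61) = 64 - 1*75 = 64 - 75 = -11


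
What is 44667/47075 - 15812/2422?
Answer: -45440459/8143975 ≈ -5.5796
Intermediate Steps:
44667/47075 - 15812/2422 = 44667*(1/47075) - 15812*1/2422 = 6381/6725 - 7906/1211 = -45440459/8143975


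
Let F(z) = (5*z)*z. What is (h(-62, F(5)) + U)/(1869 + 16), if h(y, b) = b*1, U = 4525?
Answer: 930/377 ≈ 2.4668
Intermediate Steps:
F(z) = 5*z²
h(y, b) = b
(h(-62, F(5)) + U)/(1869 + 16) = (5*5² + 4525)/(1869 + 16) = (5*25 + 4525)/1885 = (125 + 4525)*(1/1885) = 4650*(1/1885) = 930/377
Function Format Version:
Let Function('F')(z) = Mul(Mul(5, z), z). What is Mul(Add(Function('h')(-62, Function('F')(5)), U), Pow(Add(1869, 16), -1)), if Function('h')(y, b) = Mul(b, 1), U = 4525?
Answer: Rational(930, 377) ≈ 2.4668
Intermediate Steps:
Function('F')(z) = Mul(5, Pow(z, 2))
Function('h')(y, b) = b
Mul(Add(Function('h')(-62, Function('F')(5)), U), Pow(Add(1869, 16), -1)) = Mul(Add(Mul(5, Pow(5, 2)), 4525), Pow(Add(1869, 16), -1)) = Mul(Add(Mul(5, 25), 4525), Pow(1885, -1)) = Mul(Add(125, 4525), Rational(1, 1885)) = Mul(4650, Rational(1, 1885)) = Rational(930, 377)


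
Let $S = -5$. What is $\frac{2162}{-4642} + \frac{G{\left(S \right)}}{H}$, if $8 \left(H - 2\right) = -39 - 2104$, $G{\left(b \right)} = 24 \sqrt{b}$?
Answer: $- \frac{1081}{2321} - \frac{64 i \sqrt{5}}{709} \approx -0.46575 - 0.20185 i$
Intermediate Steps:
$H = - \frac{2127}{8}$ ($H = 2 + \frac{-39 - 2104}{8} = 2 + \frac{1}{8} \left(-2143\right) = 2 - \frac{2143}{8} = - \frac{2127}{8} \approx -265.88$)
$\frac{2162}{-4642} + \frac{G{\left(S \right)}}{H} = \frac{2162}{-4642} + \frac{24 \sqrt{-5}}{- \frac{2127}{8}} = 2162 \left(- \frac{1}{4642}\right) + 24 i \sqrt{5} \left(- \frac{8}{2127}\right) = - \frac{1081}{2321} + 24 i \sqrt{5} \left(- \frac{8}{2127}\right) = - \frac{1081}{2321} - \frac{64 i \sqrt{5}}{709}$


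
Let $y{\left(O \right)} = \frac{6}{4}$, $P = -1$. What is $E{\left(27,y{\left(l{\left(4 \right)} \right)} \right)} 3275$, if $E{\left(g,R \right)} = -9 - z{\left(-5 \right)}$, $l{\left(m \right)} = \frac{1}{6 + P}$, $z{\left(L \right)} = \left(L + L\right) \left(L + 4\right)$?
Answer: $-62225$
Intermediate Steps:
$z{\left(L \right)} = 2 L \left(4 + L\right)$
$l{\left(m \right)} = \frac{1}{5}$ ($l{\left(m \right)} = \frac{1}{6 - 1} = \frac{1}{5}$)
$y{\left(O \right)} = \frac{3}{2}$ ($y{\left(O \right)} = 6 \cdot \frac{1}{4} = \frac{3}{2}$)
$E{\left(g,R \right)} = -19$ ($E{\left(g,R \right)} = -9 - 2 \left(-5\right) \left(4 - 5\right) = -9 - 2 \left(-5\right) \left(-1\right) = -9 - 10 = -19$)
$E{\left(27,y{\left(l{\left(4 \right)} \right)} \right)} 3275 = \left(-19\right) 3275 = -62225$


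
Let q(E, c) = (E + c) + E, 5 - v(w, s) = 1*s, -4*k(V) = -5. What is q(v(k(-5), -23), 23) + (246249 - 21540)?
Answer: 224788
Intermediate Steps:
k(V) = 5/4 (k(V) = -¼*(-5) = 5/4)
v(w, s) = 5 - s
q(E, c) = c + 2*E
q(v(k(-5), -23), 23) + (246249 - 21540) = (23 + 2*(5 - 1*(-23))) + (246249 - 21540) = (23 + 2*(5 + 23)) + 224709 = (23 + 2*28) + 224709 = (23 + 56) + 224709 = 79 + 224709 = 224788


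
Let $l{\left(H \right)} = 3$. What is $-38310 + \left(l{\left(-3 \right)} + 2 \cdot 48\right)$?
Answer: $-38211$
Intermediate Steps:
$-38310 + \left(l{\left(-3 \right)} + 2 \cdot 48\right) = -38310 + \left(3 + 2 \cdot 48\right) = -38310 + \left(3 + 96\right) = -38310 + 99 = -38211$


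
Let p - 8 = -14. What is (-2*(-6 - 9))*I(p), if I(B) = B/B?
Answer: 30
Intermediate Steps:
p = -6 (p = 8 - 14 = -6)
I(B) = 1
(-2*(-6 - 9))*I(p) = -2*(-6 - 9)*1 = -2*(-15)*1 = 30*1 = 30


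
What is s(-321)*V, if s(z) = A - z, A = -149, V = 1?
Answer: 172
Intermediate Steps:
s(z) = -149 - z
s(-321)*V = (-149 - 1*(-321))*1 = (-149 + 321)*1 = 172*1 = 172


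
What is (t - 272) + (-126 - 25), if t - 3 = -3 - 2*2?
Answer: -427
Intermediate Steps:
t = -4 (t = 3 + (-3 - 2*2) = 3 + (-3 - 4) = 3 - 7 = -4)
(t - 272) + (-126 - 25) = (-4 - 272) + (-126 - 25) = -276 - 151 = -427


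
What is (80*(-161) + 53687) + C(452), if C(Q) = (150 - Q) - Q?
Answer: 40053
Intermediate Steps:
C(Q) = 150 - 2*Q
(80*(-161) + 53687) + C(452) = (80*(-161) + 53687) + (150 - 2*452) = (-12880 + 53687) + (150 - 904) = 40807 - 754 = 40053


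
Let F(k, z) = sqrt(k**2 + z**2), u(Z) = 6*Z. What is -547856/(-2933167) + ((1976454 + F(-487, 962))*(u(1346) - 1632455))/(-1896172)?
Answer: 4708482057665460127/2780894568362 + 1624379*sqrt(1162613)/1896172 ≈ 1.6941e+6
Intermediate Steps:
-547856/(-2933167) + ((1976454 + F(-487, 962))*(u(1346) - 1632455))/(-1896172) = -547856/(-2933167) + ((1976454 + sqrt((-487)**2 + 962**2))*(6*1346 - 1632455))/(-1896172) = -547856*(-1/2933167) + ((1976454 + sqrt(237169 + 925444))*(8076 - 1632455))*(-1/1896172) = 547856/2933167 + ((1976454 + sqrt(1162613))*(-1624379))*(-1/1896172) = 547856/2933167 + (-3210510372066 - 1624379*sqrt(1162613))*(-1/1896172) = 547856/2933167 + (1605255186033/948086 + 1624379*sqrt(1162613)/1896172) = 4708482057665460127/2780894568362 + 1624379*sqrt(1162613)/1896172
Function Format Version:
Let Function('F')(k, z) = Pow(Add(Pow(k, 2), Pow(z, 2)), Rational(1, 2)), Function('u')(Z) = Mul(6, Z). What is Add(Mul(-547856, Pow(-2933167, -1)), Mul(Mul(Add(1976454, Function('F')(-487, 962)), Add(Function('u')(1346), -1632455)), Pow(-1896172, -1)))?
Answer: Add(Rational(4708482057665460127, 2780894568362), Mul(Rational(1624379, 1896172), Pow(1162613, Rational(1, 2)))) ≈ 1.6941e+6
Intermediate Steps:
Add(Mul(-547856, Pow(-2933167, -1)), Mul(Mul(Add(1976454, Function('F')(-487, 962)), Add(Function('u')(1346), -1632455)), Pow(-1896172, -1))) = Add(Mul(-547856, Pow(-2933167, -1)), Mul(Mul(Add(1976454, Pow(Add(Pow(-487, 2), Pow(962, 2)), Rational(1, 2))), Add(Mul(6, 1346), -1632455)), Pow(-1896172, -1))) = Add(Mul(-547856, Rational(-1, 2933167)), Mul(Mul(Add(1976454, Pow(Add(237169, 925444), Rational(1, 2))), Add(8076, -1632455)), Rational(-1, 1896172))) = Add(Rational(547856, 2933167), Mul(Mul(Add(1976454, Pow(1162613, Rational(1, 2))), -1624379), Rational(-1, 1896172))) = Add(Rational(547856, 2933167), Mul(Add(-3210510372066, Mul(-1624379, Pow(1162613, Rational(1, 2)))), Rational(-1, 1896172))) = Add(Rational(547856, 2933167), Add(Rational(1605255186033, 948086), Mul(Rational(1624379, 1896172), Pow(1162613, Rational(1, 2))))) = Add(Rational(4708482057665460127, 2780894568362), Mul(Rational(1624379, 1896172), Pow(1162613, Rational(1, 2))))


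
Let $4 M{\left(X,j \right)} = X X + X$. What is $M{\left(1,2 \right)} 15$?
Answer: $\frac{15}{2} \approx 7.5$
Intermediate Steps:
$M{\left(X,j \right)} = \frac{X}{4} + \frac{X^{2}}{4}$ ($M{\left(X,j \right)} = \frac{X X + X}{4} = \frac{X^{2} + X}{4} = \frac{X + X^{2}}{4} = \frac{X}{4} + \frac{X^{2}}{4}$)
$M{\left(1,2 \right)} 15 = \frac{1}{4} \cdot 1 \left(1 + 1\right) 15 = \frac{1}{4} \cdot 1 \cdot 2 \cdot 15 = \frac{1}{2} \cdot 15 = \frac{15}{2}$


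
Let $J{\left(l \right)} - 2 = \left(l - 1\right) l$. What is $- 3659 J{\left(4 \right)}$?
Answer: $-51226$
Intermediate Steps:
$J{\left(l \right)} = 2 + l \left(-1 + l\right)$ ($J{\left(l \right)} = 2 + \left(l - 1\right) l = 2 + \left(-1 + l\right) l = 2 + l \left(-1 + l\right)$)
$- 3659 J{\left(4 \right)} = - 3659 \left(2 + 4^{2} - 4\right) = - 3659 \left(2 + 16 - 4\right) = \left(-3659\right) 14 = -51226$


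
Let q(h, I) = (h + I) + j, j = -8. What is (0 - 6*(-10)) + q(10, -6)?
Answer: 56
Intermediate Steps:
q(h, I) = -8 + I + h (q(h, I) = (h + I) - 8 = (I + h) - 8 = -8 + I + h)
(0 - 6*(-10)) + q(10, -6) = (0 - 6*(-10)) + (-8 - 6 + 10) = (0 + 60) - 4 = 60 - 4 = 56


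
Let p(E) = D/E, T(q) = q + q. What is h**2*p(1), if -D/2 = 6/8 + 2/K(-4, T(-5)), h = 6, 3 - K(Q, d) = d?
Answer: -846/13 ≈ -65.077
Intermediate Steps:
T(q) = 2*q
K(Q, d) = 3 - d
D = -47/26 (D = -2*(6/8 + 2/(3 - 2*(-5))) = -2*(6*(1/8) + 2/(3 - 1*(-10))) = -2*(3/4 + 2/(3 + 10)) = -2*(3/4 + 2/13) = -2*47/52 = -47/26 ≈ -1.8077)
p(E) = -47/(26*E)
h**2*p(1) = 6**2*(-47/26/1) = 36*(-47/26*1) = 36*(-47/26) = -846/13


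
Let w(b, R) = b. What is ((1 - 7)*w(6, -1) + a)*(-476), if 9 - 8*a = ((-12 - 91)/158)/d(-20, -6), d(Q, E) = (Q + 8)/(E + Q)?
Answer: 31315207/1896 ≈ 16516.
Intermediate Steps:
d(Q, E) = (8 + Q)/(E + Q)
a = 9871/7584 (a = 9/8 - (-12 - 91)/158/(8*((8 - 20)/(-6 - 20))) = 9/8 - (-103*1/158)/(8*(-12/(-26))) = 9/8 - (-103)/(1264*((-1/26*(-12)))) = 9/8 - (-103)/(1264*6/13) = 9/8 - (-103)*13/(1264*6) = 9/8 - 1/8*(-1339/948) = 9/8 + 1339/7584 = 9871/7584 ≈ 1.3016)
((1 - 7)*w(6, -1) + a)*(-476) = ((1 - 7)*6 + 9871/7584)*(-476) = (-6*6 + 9871/7584)*(-476) = (-36 + 9871/7584)*(-476) = -263153/7584*(-476) = 31315207/1896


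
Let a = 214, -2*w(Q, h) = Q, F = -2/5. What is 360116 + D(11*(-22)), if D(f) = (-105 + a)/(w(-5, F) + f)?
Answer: 172495346/479 ≈ 3.6012e+5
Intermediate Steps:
F = -2/5 (F = -2*1/5 = -2/5 ≈ -0.40000)
w(Q, h) = -Q/2
D(f) = 109/(5/2 + f) (D(f) = (-105 + 214)/(-1/2*(-5) + f) = 109/(5/2 + f))
360116 + D(11*(-22)) = 360116 + 218/(5 + 2*(11*(-22))) = 360116 + 218/(5 + 2*(-242)) = 360116 + 218/(5 - 484) = 360116 + 218/(-479) = 360116 + 218*(-1/479) = 360116 - 218/479 = 172495346/479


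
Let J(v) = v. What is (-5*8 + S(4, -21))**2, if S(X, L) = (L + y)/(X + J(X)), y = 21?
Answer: 1600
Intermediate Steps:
S(X, L) = (21 + L)/(2*X) (S(X, L) = (L + 21)/(X + X) = (21 + L)/((2*X)) = (21 + L)*(1/(2*X)) = (21 + L)/(2*X))
(-5*8 + S(4, -21))**2 = (-5*8 + (1/2)*(21 - 21)/4)**2 = (-40 + (1/2)*(1/4)*0)**2 = (-40 + 0)**2 = (-40)**2 = 1600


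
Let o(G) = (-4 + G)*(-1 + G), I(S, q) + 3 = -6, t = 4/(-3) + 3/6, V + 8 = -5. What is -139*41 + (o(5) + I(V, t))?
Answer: -5704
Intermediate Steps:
V = -13 (V = -8 - 5 = -13)
t = -⅚ (t = 4*(-⅓) + 3*(⅙) = -4/3 + ½ = -⅚ ≈ -0.83333)
I(S, q) = -9 (I(S, q) = -3 - 6 = -9)
o(G) = (-1 + G)*(-4 + G)
-139*41 + (o(5) + I(V, t)) = -139*41 + ((4 + 5² - 5*5) - 9) = -5699 + ((4 + 25 - 25) - 9) = -5699 + (4 - 9) = -5699 - 5 = -5704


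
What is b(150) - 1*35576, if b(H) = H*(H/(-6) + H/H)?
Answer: -39176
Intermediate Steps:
b(H) = H*(1 - H/6) (b(H) = H*(H*(-⅙) + 1) = H*(-H/6 + 1) = H*(1 - H/6))
b(150) - 1*35576 = (⅙)*150*(6 - 1*150) - 1*35576 = (⅙)*150*(6 - 150) - 35576 = (⅙)*150*(-144) - 35576 = -3600 - 35576 = -39176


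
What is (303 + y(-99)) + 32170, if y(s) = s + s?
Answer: 32275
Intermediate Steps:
y(s) = 2*s
(303 + y(-99)) + 32170 = (303 + 2*(-99)) + 32170 = (303 - 198) + 32170 = 105 + 32170 = 32275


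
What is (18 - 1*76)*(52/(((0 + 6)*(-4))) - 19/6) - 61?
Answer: 745/3 ≈ 248.33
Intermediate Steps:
(18 - 1*76)*(52/(((0 + 6)*(-4))) - 19/6) - 61 = (18 - 76)*(52/((6*(-4))) - 19*1/6) - 61 = -58*(52/(-24) - 19/6) - 61 = -58*(52*(-1/24) - 19/6) - 61 = -58*(-13/6 - 19/6) - 61 = -58*(-16/3) - 61 = 928/3 - 61 = 745/3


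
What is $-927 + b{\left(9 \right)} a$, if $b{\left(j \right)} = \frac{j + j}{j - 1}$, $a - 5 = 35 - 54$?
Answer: $- \frac{1917}{2} \approx -958.5$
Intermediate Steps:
$a = -14$ ($a = 5 + \left(35 - 54\right) = 5 - 19 = -14$)
$b{\left(j \right)} = \frac{2 j}{-1 + j}$
$-927 + b{\left(9 \right)} a = -927 + 2 \cdot 9 \frac{1}{-1 + 9} \left(-14\right) = -927 + 2 \cdot 9 \cdot \frac{1}{8} \left(-14\right) = -927 + \frac{9}{4} \left(-14\right) = -927 - \frac{63}{2} = - \frac{1917}{2}$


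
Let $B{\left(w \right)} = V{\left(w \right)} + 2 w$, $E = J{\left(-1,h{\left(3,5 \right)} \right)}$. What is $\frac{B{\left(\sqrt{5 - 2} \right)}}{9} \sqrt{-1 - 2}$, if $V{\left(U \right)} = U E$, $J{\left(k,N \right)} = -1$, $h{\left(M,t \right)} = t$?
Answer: $\frac{i}{3} \approx 0.33333 i$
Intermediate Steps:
$E = -1$
$V{\left(U \right)} = - U$ ($V{\left(U \right)} = U \left(-1\right) = - U$)
$B{\left(w \right)} = w$ ($B{\left(w \right)} = - w + 2 w = w$)
$\frac{B{\left(\sqrt{5 - 2} \right)}}{9} \sqrt{-1 - 2} = \frac{\sqrt{5 - 2}}{9} \sqrt{-1 - 2} = \sqrt{3} \cdot \frac{1}{9} \sqrt{-3} = \frac{\sqrt{3}}{9} i \sqrt{3} = \frac{i}{3}$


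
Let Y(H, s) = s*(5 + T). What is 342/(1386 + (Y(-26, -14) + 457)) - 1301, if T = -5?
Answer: -126179/97 ≈ -1300.8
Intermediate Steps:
Y(H, s) = 0 (Y(H, s) = s*(5 - 5) = s*0 = 0)
342/(1386 + (Y(-26, -14) + 457)) - 1301 = 342/(1386 + (0 + 457)) - 1301 = 342/(1386 + 457) - 1301 = 342/1843 - 1301 = (1/1843)*342 - 1301 = 18/97 - 1301 = -126179/97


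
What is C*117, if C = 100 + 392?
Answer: 57564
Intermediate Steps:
C = 492
C*117 = 492*117 = 57564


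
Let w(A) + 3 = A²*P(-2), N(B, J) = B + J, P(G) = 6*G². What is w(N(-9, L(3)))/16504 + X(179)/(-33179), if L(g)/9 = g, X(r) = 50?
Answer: 257075167/547586216 ≈ 0.46947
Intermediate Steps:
L(g) = 9*g
w(A) = -3 + 24*A² (w(A) = -3 + A²*(6*(-2)²) = -3 + A²*(6*4) = -3 + A²*24 = -3 + 24*A²)
w(N(-9, L(3)))/16504 + X(179)/(-33179) = (-3 + 24*(-9 + 9*3)²)/16504 + 50/(-33179) = (-3 + 24*(-9 + 27)²)*(1/16504) + 50*(-1/33179) = (-3 + 24*18²)*(1/16504) - 50/33179 = (-3 + 24*324)*(1/16504) - 50/33179 = (-3 + 7776)*(1/16504) - 50/33179 = 7773*(1/16504) - 50/33179 = 7773/16504 - 50/33179 = 257075167/547586216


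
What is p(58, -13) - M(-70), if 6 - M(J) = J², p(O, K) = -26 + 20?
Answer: 4888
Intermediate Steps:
p(O, K) = -6
M(J) = 6 - J²
p(58, -13) - M(-70) = -6 - (6 - 1*(-70)²) = -6 - (6 - 1*4900) = -6 - (6 - 4900) = -6 - 1*(-4894) = -6 + 4894 = 4888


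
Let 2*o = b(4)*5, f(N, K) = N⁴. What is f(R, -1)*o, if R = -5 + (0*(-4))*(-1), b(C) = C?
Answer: 6250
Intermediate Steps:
R = -5 (R = -5 + 0*(-1) = -5 + 0 = -5)
o = 10 (o = (4*5)/2 = (½)*20 = 10)
f(R, -1)*o = (-5)⁴*10 = 625*10 = 6250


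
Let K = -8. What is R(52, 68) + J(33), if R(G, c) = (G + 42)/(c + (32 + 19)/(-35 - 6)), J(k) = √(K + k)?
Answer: 17539/2737 ≈ 6.4081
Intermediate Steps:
J(k) = √(-8 + k)
R(G, c) = (42 + G)/(-51/41 + c) (R(G, c) = (42 + G)/(c + 51/(-41)) = (42 + G)/(c + 51*(-1/41)) = (42 + G)/(c - 51/41) = (42 + G)/(-51/41 + c))
R(52, 68) + J(33) = 41*(42 + 52)/(-51 + 41*68) + √(-8 + 33) = 41*94/(-51 + 2788) + √25 = 41*94/2737 + 5 = 41*(1/2737)*94 + 5 = 3854/2737 + 5 = 17539/2737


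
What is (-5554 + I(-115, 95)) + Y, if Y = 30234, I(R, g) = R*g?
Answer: 13755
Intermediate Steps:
(-5554 + I(-115, 95)) + Y = (-5554 - 115*95) + 30234 = (-5554 - 10925) + 30234 = -16479 + 30234 = 13755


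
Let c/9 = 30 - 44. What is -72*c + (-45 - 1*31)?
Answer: 8996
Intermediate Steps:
c = -126 (c = 9*(30 - 44) = 9*(-14) = -126)
-72*c + (-45 - 1*31) = -72*(-126) + (-45 - 1*31) = 9072 + (-45 - 31) = 9072 - 76 = 8996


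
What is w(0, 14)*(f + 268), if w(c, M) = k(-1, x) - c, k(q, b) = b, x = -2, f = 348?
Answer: -1232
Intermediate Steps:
w(c, M) = -2 - c
w(0, 14)*(f + 268) = (-2 - 1*0)*(348 + 268) = (-2 + 0)*616 = -2*616 = -1232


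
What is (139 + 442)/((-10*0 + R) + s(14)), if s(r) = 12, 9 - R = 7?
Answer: 83/2 ≈ 41.500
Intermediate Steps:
R = 2 (R = 9 - 1*7 = 9 - 7 = 2)
(139 + 442)/((-10*0 + R) + s(14)) = (139 + 442)/((-10*0 + 2) + 12) = 581/((0 + 2) + 12) = 581/(2 + 12) = 581/14 = 581*(1/14) = 83/2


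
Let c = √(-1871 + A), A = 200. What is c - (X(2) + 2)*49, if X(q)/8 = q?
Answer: -882 + I*√1671 ≈ -882.0 + 40.878*I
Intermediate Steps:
c = I*√1671 (c = √(-1871 + 200) = √(-1671) = I*√1671 ≈ 40.878*I)
X(q) = 8*q
c - (X(2) + 2)*49 = I*√1671 - (8*2 + 2)*49 = I*√1671 - (16 + 2)*49 = I*√1671 - 18*49 = I*√1671 - 1*882 = I*√1671 - 882 = -882 + I*√1671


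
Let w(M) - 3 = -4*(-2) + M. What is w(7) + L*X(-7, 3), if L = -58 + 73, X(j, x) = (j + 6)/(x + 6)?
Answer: 49/3 ≈ 16.333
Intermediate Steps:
w(M) = 11 + M (w(M) = 3 + (-4*(-2) + M) = 3 + (8 + M) = 11 + M)
X(j, x) = (6 + j)/(6 + x)
L = 15
w(7) + L*X(-7, 3) = (11 + 7) + 15*((6 - 7)/(6 + 3)) = 18 + 15*(-1/9) = 18 + 15*((⅑)*(-1)) = 18 + 15*(-⅑) = 18 - 5/3 = 49/3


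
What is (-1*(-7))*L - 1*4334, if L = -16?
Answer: -4446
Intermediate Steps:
(-1*(-7))*L - 1*4334 = -1*(-7)*(-16) - 1*4334 = 7*(-16) - 4334 = -112 - 4334 = -4446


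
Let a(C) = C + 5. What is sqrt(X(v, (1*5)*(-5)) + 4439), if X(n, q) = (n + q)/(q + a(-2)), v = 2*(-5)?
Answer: sqrt(2149246)/22 ≈ 66.638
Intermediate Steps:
a(C) = 5 + C
v = -10
X(n, q) = (n + q)/(3 + q) (X(n, q) = (n + q)/(q + (5 - 2)) = (n + q)/(q + 3) = (n + q)/(3 + q))
sqrt(X(v, (1*5)*(-5)) + 4439) = sqrt((-10 + (1*5)*(-5))/(3 + (1*5)*(-5)) + 4439) = sqrt((-10 + 5*(-5))/(3 + 5*(-5)) + 4439) = sqrt((-10 - 25)/(3 - 25) + 4439) = sqrt(-35/(-22) + 4439) = sqrt(-1/22*(-35) + 4439) = sqrt(35/22 + 4439) = sqrt(97693/22) = sqrt(2149246)/22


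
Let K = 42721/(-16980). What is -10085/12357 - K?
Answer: 118886699/69940620 ≈ 1.6998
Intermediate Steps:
K = -42721/16980 (K = 42721*(-1/16980) = -42721/16980 ≈ -2.5160)
-10085/12357 - K = -10085/12357 - 1*(-42721/16980) = -10085*1/12357 + 42721/16980 = -10085/12357 + 42721/16980 = 118886699/69940620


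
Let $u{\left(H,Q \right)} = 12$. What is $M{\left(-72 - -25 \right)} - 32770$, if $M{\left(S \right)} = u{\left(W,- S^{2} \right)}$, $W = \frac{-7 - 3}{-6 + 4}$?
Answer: $-32758$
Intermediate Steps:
$W = 5$ ($W = - \frac{10}{-2} = \left(-10\right) \left(- \frac{1}{2}\right) = 5$)
$M{\left(S \right)} = 12$
$M{\left(-72 - -25 \right)} - 32770 = 12 - 32770 = -32758$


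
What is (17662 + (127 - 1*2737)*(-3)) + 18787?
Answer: 44279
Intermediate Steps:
(17662 + (127 - 1*2737)*(-3)) + 18787 = (17662 + (127 - 2737)*(-3)) + 18787 = (17662 - 2610*(-3)) + 18787 = (17662 + 7830) + 18787 = 25492 + 18787 = 44279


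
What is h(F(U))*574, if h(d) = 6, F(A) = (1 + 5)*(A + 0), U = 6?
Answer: 3444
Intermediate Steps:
F(A) = 6*A
h(F(U))*574 = 6*574 = 3444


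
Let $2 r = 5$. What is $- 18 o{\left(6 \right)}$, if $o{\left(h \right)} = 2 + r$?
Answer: $-81$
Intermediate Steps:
$r = \frac{5}{2}$ ($r = \frac{1}{2} \cdot 5 = \frac{5}{2} \approx 2.5$)
$o{\left(h \right)} = \frac{9}{2}$ ($o{\left(h \right)} = 2 + \frac{5}{2} = \frac{9}{2}$)
$- 18 o{\left(6 \right)} = \left(-18\right) \frac{9}{2} = -81$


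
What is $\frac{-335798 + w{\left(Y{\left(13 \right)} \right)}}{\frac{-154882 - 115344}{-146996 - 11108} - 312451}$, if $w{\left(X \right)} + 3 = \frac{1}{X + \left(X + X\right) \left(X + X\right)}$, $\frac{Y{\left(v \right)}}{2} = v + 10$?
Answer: $\frac{37650708811578}{35032466465815} \approx 1.0747$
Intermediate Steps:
$Y{\left(v \right)} = 20 + 2 v$ ($Y{\left(v \right)} = 2 \left(v + 10\right) = 2 \left(10 + v\right) = 20 + 2 v$)
$w{\left(X \right)} = -3 + \frac{1}{X + 4 X^{2}}$ ($w{\left(X \right)} = -3 + \frac{1}{X + \left(X + X\right) \left(X + X\right)} = -3 + \frac{1}{X + 2 X 2 X} = -3 + \frac{1}{X + 4 X^{2}}$)
$\frac{-335798 + w{\left(Y{\left(13 \right)} \right)}}{\frac{-154882 - 115344}{-146996 - 11108} - 312451} = \frac{-335798 + \frac{1 - 12 \left(20 + 2 \cdot 13\right)^{2} - 3 \left(20 + 2 \cdot 13\right)}{\left(20 + 2 \cdot 13\right) \left(1 + 4 \left(20 + 2 \cdot 13\right)\right)}}{\frac{-154882 - 115344}{-146996 - 11108} - 312451} = \frac{-335798 + \frac{1 - 12 \left(20 + 26\right)^{2} - 3 \left(20 + 26\right)}{\left(20 + 26\right) \left(1 + 4 \left(20 + 26\right)\right)}}{- \frac{270226}{-158104} - 312451} = \frac{-335798 + \frac{1 - 12 \cdot 46^{2} - 138}{46 \left(1 + 4 \cdot 46\right)}}{\left(-270226\right) \left(- \frac{1}{158104}\right) - 312451} = \frac{-335798 + \frac{1 - 25392 - 138}{46 \left(1 + 184\right)}}{\frac{135113}{79052} - 312451} = \frac{-335798 + \frac{1 - 25392 - 138}{46 \cdot 185}}{- \frac{24699741339}{79052}} = \left(-335798 + \frac{1}{46} \cdot \frac{1}{185} \left(-25529\right)\right) \left(- \frac{79052}{24699741339}\right) = \left(-335798 - \frac{25529}{8510}\right) \left(- \frac{79052}{24699741339}\right) = \left(- \frac{2857666509}{8510}\right) \left(- \frac{79052}{24699741339}\right) = \frac{37650708811578}{35032466465815}$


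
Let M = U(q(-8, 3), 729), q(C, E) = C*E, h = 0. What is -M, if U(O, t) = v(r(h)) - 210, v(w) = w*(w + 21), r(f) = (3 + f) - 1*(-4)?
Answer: 14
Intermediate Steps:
r(f) = 7 + f (r(f) = (3 + f) + 4 = 7 + f)
v(w) = w*(21 + w)
U(O, t) = -14 (U(O, t) = (7 + 0)*(21 + (7 + 0)) - 210 = 7*(21 + 7) - 210 = 7*28 - 210 = 196 - 210 = -14)
M = -14
-M = -1*(-14) = 14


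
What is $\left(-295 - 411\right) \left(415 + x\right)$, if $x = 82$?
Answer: $-350882$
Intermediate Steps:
$\left(-295 - 411\right) \left(415 + x\right) = \left(-295 - 411\right) \left(415 + 82\right) = \left(-706\right) 497 = -350882$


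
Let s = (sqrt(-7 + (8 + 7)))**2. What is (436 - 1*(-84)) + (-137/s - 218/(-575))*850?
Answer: -1261687/92 ≈ -13714.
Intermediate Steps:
s = 8 (s = (sqrt(-7 + 15))**2 = (sqrt(8))**2 = (2*sqrt(2))**2 = 8)
(436 - 1*(-84)) + (-137/s - 218/(-575))*850 = (436 - 1*(-84)) + (-137/8 - 218/(-575))*850 = (436 + 84) + (-137*1/8 - 218*(-1/575))*850 = 520 + (-137/8 + 218/575)*850 = 520 - 77031/4600*850 = 520 - 1309527/92 = -1261687/92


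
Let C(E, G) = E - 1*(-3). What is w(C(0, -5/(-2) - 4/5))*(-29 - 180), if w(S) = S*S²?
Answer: -5643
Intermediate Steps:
C(E, G) = 3 + E (C(E, G) = E + 3 = 3 + E)
w(S) = S³
w(C(0, -5/(-2) - 4/5))*(-29 - 180) = (3 + 0)³*(-29 - 180) = 3³*(-209) = 27*(-209) = -5643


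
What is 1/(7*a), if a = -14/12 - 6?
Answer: -6/301 ≈ -0.019934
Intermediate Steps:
a = -43/6 (a = -14*1/12 - 6 = -7/6 - 6 = -43/6 ≈ -7.1667)
1/(7*a) = 1/(7*(-43/6)) = 1/(-301/6) = -6/301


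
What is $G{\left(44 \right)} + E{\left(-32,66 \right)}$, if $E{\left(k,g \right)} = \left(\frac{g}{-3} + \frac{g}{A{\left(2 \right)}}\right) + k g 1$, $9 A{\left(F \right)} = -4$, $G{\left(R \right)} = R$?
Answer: $- \frac{4477}{2} \approx -2238.5$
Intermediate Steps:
$A{\left(F \right)} = - \frac{4}{9}$ ($A{\left(F \right)} = \frac{1}{9} \left(-4\right) = - \frac{4}{9}$)
$E{\left(k,g \right)} = - \frac{31 g}{12} + g k$ ($E{\left(k,g \right)} = \left(\frac{g}{-3} + \frac{g}{- \frac{4}{9}}\right) + k g 1 = \left(g \left(- \frac{1}{3}\right) + g \left(- \frac{9}{4}\right)\right) + g k 1 = \left(- \frac{g}{3} - \frac{9 g}{4}\right) + g k = - \frac{31 g}{12} + g k$)
$G{\left(44 \right)} + E{\left(-32,66 \right)} = 44 + \frac{1}{12} \cdot 66 \left(-31 + 12 \left(-32\right)\right) = 44 + \frac{1}{12} \cdot 66 \left(-31 - 384\right) = 44 + \frac{1}{12} \cdot 66 \left(-415\right) = 44 - \frac{4565}{2} = - \frac{4477}{2}$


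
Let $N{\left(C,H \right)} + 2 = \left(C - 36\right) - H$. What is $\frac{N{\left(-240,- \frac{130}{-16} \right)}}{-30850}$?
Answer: $\frac{2289}{246800} \approx 0.0092747$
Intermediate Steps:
$N{\left(C,H \right)} = -38 + C - H$ ($N{\left(C,H \right)} = -2 - \left(36 + H - C\right) = -38 + C - H$)
$\frac{N{\left(-240,- \frac{130}{-16} \right)}}{-30850} = \frac{-38 - 240 - - \frac{130}{-16}}{-30850} = \left(-38 - 240 - \left(-130\right) \left(- \frac{1}{16}\right)\right) \left(- \frac{1}{30850}\right) = \left(-38 - 240 - \frac{65}{8}\right) \left(- \frac{1}{30850}\right) = \left(- \frac{2289}{8}\right) \left(- \frac{1}{30850}\right) = \frac{2289}{246800}$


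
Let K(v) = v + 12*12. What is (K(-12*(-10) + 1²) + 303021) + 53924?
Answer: 357210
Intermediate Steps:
K(v) = 144 + v (K(v) = v + 144 = 144 + v)
(K(-12*(-10) + 1²) + 303021) + 53924 = ((144 + (-12*(-10) + 1²)) + 303021) + 53924 = ((144 + (120 + 1)) + 303021) + 53924 = ((144 + 121) + 303021) + 53924 = (265 + 303021) + 53924 = 303286 + 53924 = 357210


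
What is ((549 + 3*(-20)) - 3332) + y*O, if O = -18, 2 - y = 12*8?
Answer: -1151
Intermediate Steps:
y = -94 (y = 2 - 12*8 = 2 - 1*96 = 2 - 96 = -94)
((549 + 3*(-20)) - 3332) + y*O = ((549 + 3*(-20)) - 3332) - 94*(-18) = ((549 - 60) - 3332) + 1692 = (489 - 3332) + 1692 = -2843 + 1692 = -1151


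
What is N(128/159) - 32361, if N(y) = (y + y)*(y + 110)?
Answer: -813608233/25281 ≈ -32183.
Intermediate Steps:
N(y) = 2*y*(110 + y) (N(y) = (2*y)*(110 + y) = 2*y*(110 + y))
N(128/159) - 32361 = 2*(128/159)*(110 + 128/159) - 32361 = 2*(128/159)*(17618/159) - 32361 = 4510208/25281 - 32361 = -813608233/25281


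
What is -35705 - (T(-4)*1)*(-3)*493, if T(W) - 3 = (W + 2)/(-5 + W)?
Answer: -92818/3 ≈ -30939.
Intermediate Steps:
T(W) = 3 + (2 + W)/(-5 + W) (T(W) = 3 + (W + 2)/(-5 + W) = 3 + (2 + W)/(-5 + W))
-35705 - (T(-4)*1)*(-3)*493 = -35705 - (((-13 + 4*(-4))/(-5 - 4))*1)*(-3)*493 = -35705 - (((-13 - 16)/(-9))*1)*(-3)*493 = -35705 - (-⅑*(-29)*1)*(-3)*493 = -35705 - ((29/9)*1)*(-3)*493 = -35705 - (29/9)*(-3)*493 = -35705 - (-29)*493/3 = -35705 - 1*(-14297/3) = -35705 + 14297/3 = -92818/3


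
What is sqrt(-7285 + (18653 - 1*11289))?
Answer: sqrt(79) ≈ 8.8882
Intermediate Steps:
sqrt(-7285 + (18653 - 1*11289)) = sqrt(-7285 + (18653 - 11289)) = sqrt(-7285 + 7364) = sqrt(79)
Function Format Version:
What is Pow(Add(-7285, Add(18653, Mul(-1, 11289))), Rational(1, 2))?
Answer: Pow(79, Rational(1, 2)) ≈ 8.8882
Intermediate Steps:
Pow(Add(-7285, Add(18653, Mul(-1, 11289))), Rational(1, 2)) = Pow(Add(-7285, Add(18653, -11289)), Rational(1, 2)) = Pow(Add(-7285, 7364), Rational(1, 2)) = Pow(79, Rational(1, 2))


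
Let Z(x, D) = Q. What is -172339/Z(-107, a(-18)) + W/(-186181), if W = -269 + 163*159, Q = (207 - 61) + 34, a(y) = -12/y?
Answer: -32090863999/33512580 ≈ -957.58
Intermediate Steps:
Q = 180 (Q = 146 + 34 = 180)
Z(x, D) = 180
W = 25648 (W = -269 + 25917 = 25648)
-172339/Z(-107, a(-18)) + W/(-186181) = -172339/180 + 25648/(-186181) = -172339*1/180 + 25648*(-1/186181) = -172339/180 - 25648/186181 = -32090863999/33512580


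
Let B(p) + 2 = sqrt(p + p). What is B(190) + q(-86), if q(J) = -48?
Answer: -50 + 2*sqrt(95) ≈ -30.506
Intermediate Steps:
B(p) = -2 + sqrt(2)*sqrt(p) (B(p) = -2 + sqrt(p + p) = -2 + sqrt(2*p) = -2 + sqrt(2)*sqrt(p))
B(190) + q(-86) = (-2 + sqrt(2)*sqrt(190)) - 48 = (-2 + 2*sqrt(95)) - 48 = -50 + 2*sqrt(95)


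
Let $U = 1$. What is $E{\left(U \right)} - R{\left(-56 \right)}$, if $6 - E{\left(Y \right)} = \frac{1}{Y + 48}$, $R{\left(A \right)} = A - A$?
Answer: $\frac{293}{49} \approx 5.9796$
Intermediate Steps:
$R{\left(A \right)} = 0$
$E{\left(Y \right)} = 6 - \frac{1}{48 + Y}$ ($E{\left(Y \right)} = 6 - \frac{1}{Y + 48} = 6 - \frac{1}{48 + Y}$)
$E{\left(U \right)} - R{\left(-56 \right)} = \frac{287 + 6 \cdot 1}{48 + 1} - 0 = \frac{287 + 6}{49} + 0 = \frac{1}{49} \cdot 293 + 0 = \frac{293}{49} + 0 = \frac{293}{49}$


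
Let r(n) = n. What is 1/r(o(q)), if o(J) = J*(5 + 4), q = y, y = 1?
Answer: ⅑ ≈ 0.11111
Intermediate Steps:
q = 1
o(J) = 9*J (o(J) = J*9 = 9*J)
1/r(o(q)) = 1/(9*1) = 1/9 = ⅑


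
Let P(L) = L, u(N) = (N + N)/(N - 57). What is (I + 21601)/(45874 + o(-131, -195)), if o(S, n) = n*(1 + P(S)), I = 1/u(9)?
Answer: 64795/213672 ≈ 0.30325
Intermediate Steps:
u(N) = 2*N/(-57 + N) (u(N) = (2*N)/(-57 + N) = 2*N/(-57 + N))
I = -8/3 (I = 1/(2*9/(-57 + 9)) = 1/(2*9/(-48)) = 1/(2*9*(-1/48)) = 1/(-3/8) = -8/3 ≈ -2.6667)
o(S, n) = n*(1 + S)
(I + 21601)/(45874 + o(-131, -195)) = (-8/3 + 21601)/(45874 - 195*(1 - 131)) = 64795/(3*(45874 - 195*(-130))) = 64795/(3*(45874 + 25350)) = (64795/3)/71224 = (64795/3)*(1/71224) = 64795/213672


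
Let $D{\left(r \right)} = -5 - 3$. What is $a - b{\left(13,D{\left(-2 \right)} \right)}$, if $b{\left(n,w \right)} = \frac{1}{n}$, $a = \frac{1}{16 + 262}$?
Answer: $- \frac{265}{3614} \approx -0.073326$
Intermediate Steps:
$D{\left(r \right)} = -8$ ($D{\left(r \right)} = -5 - 3 = -8$)
$a = \frac{1}{278} \approx 0.0035971$
$a - b{\left(13,D{\left(-2 \right)} \right)} = \frac{1}{278} - \frac{1}{13} = - \frac{265}{3614}$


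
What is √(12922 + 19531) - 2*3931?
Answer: -7862 + √32453 ≈ -7681.9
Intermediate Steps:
√(12922 + 19531) - 2*3931 = √32453 - 1*7862 = √32453 - 7862 = -7862 + √32453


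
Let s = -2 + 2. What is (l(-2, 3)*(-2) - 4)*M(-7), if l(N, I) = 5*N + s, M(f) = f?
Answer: -112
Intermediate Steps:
s = 0
l(N, I) = 5*N (l(N, I) = 5*N + 0 = 5*N)
(l(-2, 3)*(-2) - 4)*M(-7) = ((5*(-2))*(-2) - 4)*(-7) = (-10*(-2) - 4)*(-7) = (20 - 4)*(-7) = 16*(-7) = -112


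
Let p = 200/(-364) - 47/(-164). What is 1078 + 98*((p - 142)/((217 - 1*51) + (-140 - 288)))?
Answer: 315938693/279292 ≈ 1131.2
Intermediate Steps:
p = -3923/14924 (p = 200*(-1/364) - 47*(-1/164) = -50/91 + 47/164 = -3923/14924 ≈ -0.26287)
1078 + 98*((p - 142)/((217 - 1*51) + (-140 - 288))) = 1078 + 98*((-3923/14924 - 142)/((217 - 1*51) + (-140 - 288))) = 1078 + 98*(-2123131/(14924*((217 - 51) - 428))) = 1078 + 98*(-2123131/(14924*(166 - 428))) = 1078 + 98*(-2123131/14924/(-262)) = 1078 + 98*(-2123131/14924*(-1/262)) = 1078 + 98*(2123131/3910088) = 1078 + 14861917/279292 = 315938693/279292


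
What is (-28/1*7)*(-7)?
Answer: 1372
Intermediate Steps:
(-28/1*7)*(-7) = (-28*1*7)*(-7) = -28*7*(-7) = -196*(-7) = 1372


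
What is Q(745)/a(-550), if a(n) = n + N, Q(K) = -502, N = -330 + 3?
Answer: 502/877 ≈ 0.57241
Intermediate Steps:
N = -327
a(n) = -327 + n (a(n) = n - 327 = -327 + n)
Q(745)/a(-550) = -502/(-327 - 550) = -502/(-877) = -502*(-1/877) = 502/877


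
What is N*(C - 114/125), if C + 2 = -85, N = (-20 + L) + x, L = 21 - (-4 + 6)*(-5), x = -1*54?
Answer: 472527/125 ≈ 3780.2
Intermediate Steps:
x = -54
L = 31 (L = 21 - 2*(-5) = 21 - 1*(-10) = 21 + 10 = 31)
N = -43 (N = (-20 + 31) - 54 = 11 - 54 = -43)
C = -87 (C = -2 - 85 = -87)
N*(C - 114/125) = -43*(-87 - 114/125) = -43*(-10989/125) = 472527/125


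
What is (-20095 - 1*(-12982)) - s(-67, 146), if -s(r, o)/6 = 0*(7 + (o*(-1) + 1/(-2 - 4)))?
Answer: -7113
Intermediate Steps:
s(r, o) = 0 (s(r, o) = -0*(7 + (o*(-1) + 1/(-2 - 4))) = -0*(7 + (-o + 1/(-6))) = -0*(7 + (-o - ⅙)) = -0*(7 + (-⅙ - o)) = -0*(41/6 - o) = -6*0 = 0)
(-20095 - 1*(-12982)) - s(-67, 146) = (-20095 - 1*(-12982)) - 1*0 = (-20095 + 12982) + 0 = -7113 + 0 = -7113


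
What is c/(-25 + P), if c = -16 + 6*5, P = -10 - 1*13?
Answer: -7/24 ≈ -0.29167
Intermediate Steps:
P = -23 (P = -10 - 13 = -23)
c = 14 (c = -16 + 30 = 14)
c/(-25 + P) = 14/(-25 - 23) = 14/(-48) = 14*(-1/48) = -7/24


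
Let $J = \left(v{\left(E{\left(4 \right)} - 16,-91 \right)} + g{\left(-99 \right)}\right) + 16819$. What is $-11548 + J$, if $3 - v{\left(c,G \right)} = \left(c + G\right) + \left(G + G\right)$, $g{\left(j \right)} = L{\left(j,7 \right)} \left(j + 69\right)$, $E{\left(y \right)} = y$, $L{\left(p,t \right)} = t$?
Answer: $5349$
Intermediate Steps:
$g{\left(j \right)} = 483 + 7 j$ ($g{\left(j \right)} = 7 \left(j + 69\right) = 7 \left(69 + j\right) = 483 + 7 j$)
$v{\left(c,G \right)} = 3 - c - 3 G$ ($v{\left(c,G \right)} = 3 - \left(\left(c + G\right) + \left(G + G\right)\right) = 3 - \left(\left(G + c\right) + 2 G\right) = 3 - \left(c + 3 G\right) = 3 - c - 3 G$)
$J = 16897$ ($J = \left(\left(3 - \left(4 - 16\right) - -273\right) + \left(483 + 7 \left(-99\right)\right)\right) + 16819 = \left(\left(3 - -12 + 273\right) + \left(483 - 693\right)\right) + 16819 = \left(\left(3 + 12 + 273\right) - 210\right) + 16819 = \left(288 - 210\right) + 16819 = 78 + 16819 = 16897$)
$-11548 + J = -11548 + 16897 = 5349$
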